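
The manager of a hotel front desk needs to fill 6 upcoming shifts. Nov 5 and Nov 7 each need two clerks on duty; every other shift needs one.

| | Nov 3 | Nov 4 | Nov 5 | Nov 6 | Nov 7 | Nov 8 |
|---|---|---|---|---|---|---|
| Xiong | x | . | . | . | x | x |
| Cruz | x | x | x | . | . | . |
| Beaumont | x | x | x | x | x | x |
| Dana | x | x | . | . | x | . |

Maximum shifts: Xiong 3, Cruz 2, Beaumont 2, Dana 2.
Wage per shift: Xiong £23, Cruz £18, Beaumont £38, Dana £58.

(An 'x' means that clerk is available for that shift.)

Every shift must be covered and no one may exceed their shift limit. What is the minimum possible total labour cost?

Nov 5 can only be covered by Cruz and Beaumont, so that assignment is forced.
Nov 6 can only be covered by Beaumont, so that assignment is forced.
Picking the cheapest available clerk for each shift independently would cost £214, but that ignores the shift limits.
An optimal schedule: Nov 3→Xiong, Nov 4→Cruz, Nov 5→Cruz+Beaumont, Nov 6→Beaumont, Nov 7→Xiong+Dana, Nov 8→Xiong.
Total: 23 + 18 + 18 + 38 + 38 + 23 + 58 + 23 = £239.

£239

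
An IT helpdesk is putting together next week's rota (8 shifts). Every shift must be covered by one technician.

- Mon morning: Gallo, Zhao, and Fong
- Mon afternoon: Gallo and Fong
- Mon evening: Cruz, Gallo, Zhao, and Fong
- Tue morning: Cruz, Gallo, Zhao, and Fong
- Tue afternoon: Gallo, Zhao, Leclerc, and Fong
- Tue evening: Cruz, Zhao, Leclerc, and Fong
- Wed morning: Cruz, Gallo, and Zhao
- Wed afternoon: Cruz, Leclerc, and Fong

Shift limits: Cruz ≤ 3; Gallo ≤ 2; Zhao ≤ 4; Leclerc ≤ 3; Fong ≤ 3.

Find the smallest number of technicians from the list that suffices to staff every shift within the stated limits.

8 slots to fill and no one can take more than 4, so at least ⌈8/4⌉ = 2 technicians are needed.
Any 2 technicians together have capacity at most 4+3 = 7 < 8 slots, so 2 can never suffice.
Cruz, Gallo, and Zhao alone can cover everything: Mon morning→Gallo, Mon afternoon→Gallo, Mon evening→Cruz, Tue morning→Zhao, Tue afternoon→Zhao, Tue evening→Cruz, Wed morning→Zhao, Wed afternoon→Cruz.

3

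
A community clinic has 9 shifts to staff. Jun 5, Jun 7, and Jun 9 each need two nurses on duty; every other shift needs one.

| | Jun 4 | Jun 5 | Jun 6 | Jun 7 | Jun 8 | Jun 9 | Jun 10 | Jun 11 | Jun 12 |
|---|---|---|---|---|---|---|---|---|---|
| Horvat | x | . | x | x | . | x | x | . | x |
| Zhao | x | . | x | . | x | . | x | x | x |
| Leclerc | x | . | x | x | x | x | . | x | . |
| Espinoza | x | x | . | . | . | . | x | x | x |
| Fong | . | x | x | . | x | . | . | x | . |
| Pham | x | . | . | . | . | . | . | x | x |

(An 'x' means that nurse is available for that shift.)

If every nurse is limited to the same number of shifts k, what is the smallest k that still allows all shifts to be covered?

2

With 6 nurses and 12 worker-slots to fill, someone must work at least ⌈12/6⌉ = 2 shifts, so k ≥ 2.
k = 2 works: Jun 4→Pham, Jun 5→Espinoza+Fong, Jun 6→Fong, Jun 7→Horvat+Leclerc, Jun 8→Zhao, Jun 9→Horvat+Leclerc, Jun 10→Zhao, Jun 11→Pham, Jun 12→Espinoza.
Loads: Horvat 2, Zhao 2, Leclerc 2, Espinoza 2, Fong 2, Pham 2 — all ≤ 2.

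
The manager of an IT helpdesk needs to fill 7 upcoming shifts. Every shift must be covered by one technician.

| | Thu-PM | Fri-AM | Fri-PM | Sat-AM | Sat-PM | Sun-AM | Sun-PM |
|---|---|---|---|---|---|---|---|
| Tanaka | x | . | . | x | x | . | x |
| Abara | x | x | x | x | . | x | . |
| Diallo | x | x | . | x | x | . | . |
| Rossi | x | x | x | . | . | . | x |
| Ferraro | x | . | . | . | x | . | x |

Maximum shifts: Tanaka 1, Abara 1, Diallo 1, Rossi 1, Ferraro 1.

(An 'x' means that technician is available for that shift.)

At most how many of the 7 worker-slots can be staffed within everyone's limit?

Total capacity across all technicians is 1+1+1+1+1 = 5, and 7 slots are needed, so at most 5 can be filled.
An assignment achieving 5: Fri-AM→Diallo, Fri-PM→Rossi, Sat-AM→Tanaka, Sat-PM→Ferraro, Sun-AM→Abara.
Loads: Tanaka 1/1, Abara 1/1, Diallo 1/1, Rossi 1/1, Ferraro 1/1.

5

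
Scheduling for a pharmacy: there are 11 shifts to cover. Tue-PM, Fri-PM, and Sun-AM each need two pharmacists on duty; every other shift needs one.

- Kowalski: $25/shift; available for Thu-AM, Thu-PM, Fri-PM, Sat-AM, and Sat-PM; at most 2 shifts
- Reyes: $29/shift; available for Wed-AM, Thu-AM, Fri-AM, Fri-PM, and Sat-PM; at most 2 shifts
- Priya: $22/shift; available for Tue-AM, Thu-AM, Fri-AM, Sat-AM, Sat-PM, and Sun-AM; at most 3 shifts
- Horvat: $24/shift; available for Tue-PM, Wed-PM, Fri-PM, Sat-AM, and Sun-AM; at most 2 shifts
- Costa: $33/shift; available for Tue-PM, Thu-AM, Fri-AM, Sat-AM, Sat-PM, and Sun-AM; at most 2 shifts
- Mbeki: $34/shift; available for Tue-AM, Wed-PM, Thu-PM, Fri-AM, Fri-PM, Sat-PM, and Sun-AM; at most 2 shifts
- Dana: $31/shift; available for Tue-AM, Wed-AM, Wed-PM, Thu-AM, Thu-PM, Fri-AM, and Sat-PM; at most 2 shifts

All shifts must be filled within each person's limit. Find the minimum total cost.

$384

Tue-PM can only be covered by Horvat and Costa, so that assignment is forced.
Picking the cheapest available pharmacist for each shift independently would cost $340, but that ignores the shift limits.
An optimal schedule: Tue-AM→Priya, Tue-PM→Horvat+Costa, Wed-AM→Reyes, Wed-PM→Horvat, Thu-AM→Priya, Thu-PM→Kowalski, Fri-AM→Dana, Fri-PM→Kowalski+Reyes, Sat-AM→Priya, Sat-PM→Dana, Sun-AM→Costa+Mbeki.
Total: 22 + 24 + 33 + 29 + 24 + 22 + 25 + 31 + 25 + 29 + 22 + 31 + 33 + 34 = $384.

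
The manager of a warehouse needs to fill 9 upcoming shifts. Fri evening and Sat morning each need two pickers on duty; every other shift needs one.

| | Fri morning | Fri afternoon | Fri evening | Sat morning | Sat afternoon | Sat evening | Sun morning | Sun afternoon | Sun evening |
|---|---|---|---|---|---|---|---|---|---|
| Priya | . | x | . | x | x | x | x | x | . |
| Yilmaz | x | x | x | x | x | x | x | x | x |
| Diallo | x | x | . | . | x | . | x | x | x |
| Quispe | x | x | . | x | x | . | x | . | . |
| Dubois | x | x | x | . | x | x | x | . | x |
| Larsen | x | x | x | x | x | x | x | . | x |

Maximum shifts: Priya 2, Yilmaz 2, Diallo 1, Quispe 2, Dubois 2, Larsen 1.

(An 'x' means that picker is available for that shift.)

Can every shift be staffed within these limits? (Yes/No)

Total capacity is 2+2+1+2+2+1 = 10 but 11 worker-slots are needed — infeasible.

No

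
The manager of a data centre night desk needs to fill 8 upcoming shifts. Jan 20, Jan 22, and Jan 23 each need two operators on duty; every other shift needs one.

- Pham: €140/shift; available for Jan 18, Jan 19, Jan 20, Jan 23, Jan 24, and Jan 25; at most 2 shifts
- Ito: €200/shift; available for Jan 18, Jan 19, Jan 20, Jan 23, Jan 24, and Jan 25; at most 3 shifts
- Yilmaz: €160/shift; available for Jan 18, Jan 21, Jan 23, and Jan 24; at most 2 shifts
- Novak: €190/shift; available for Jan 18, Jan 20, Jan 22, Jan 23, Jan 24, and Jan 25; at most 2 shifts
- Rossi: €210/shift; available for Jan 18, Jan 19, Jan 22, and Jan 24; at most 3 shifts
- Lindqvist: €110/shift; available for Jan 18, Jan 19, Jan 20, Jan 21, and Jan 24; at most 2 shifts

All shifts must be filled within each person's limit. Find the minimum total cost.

Jan 22 can only be covered by Novak and Rossi, so that assignment is forced.
Picking the cheapest available operator for each shift independently would cost €1530, but that ignores the shift limits.
An optimal schedule: Jan 18→Pham, Jan 19→Lindqvist, Jan 20→Novak+Ito, Jan 21→Lindqvist, Jan 22→Novak+Rossi, Jan 23→Yilmaz+Ito, Jan 24→Yilmaz, Jan 25→Pham.
Total: 140 + 110 + 190 + 200 + 110 + 190 + 210 + 160 + 200 + 160 + 140 = €1810.

€1810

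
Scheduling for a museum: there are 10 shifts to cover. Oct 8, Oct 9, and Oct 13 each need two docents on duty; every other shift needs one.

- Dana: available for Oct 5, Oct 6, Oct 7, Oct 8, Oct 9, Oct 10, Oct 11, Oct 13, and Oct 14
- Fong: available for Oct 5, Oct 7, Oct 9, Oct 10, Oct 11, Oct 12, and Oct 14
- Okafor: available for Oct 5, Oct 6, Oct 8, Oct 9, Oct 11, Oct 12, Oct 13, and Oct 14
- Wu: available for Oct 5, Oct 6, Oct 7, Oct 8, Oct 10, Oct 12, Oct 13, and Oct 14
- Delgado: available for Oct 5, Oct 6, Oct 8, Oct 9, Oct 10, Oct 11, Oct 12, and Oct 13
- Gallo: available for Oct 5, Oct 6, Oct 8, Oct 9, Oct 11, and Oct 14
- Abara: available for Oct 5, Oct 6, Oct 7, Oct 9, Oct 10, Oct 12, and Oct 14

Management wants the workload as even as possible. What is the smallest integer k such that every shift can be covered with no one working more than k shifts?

2

With 7 docents and 13 worker-slots to fill, someone must work at least ⌈13/7⌉ = 2 shifts, so k ≥ 2.
k = 2 works: Oct 5→Delgado, Oct 6→Okafor, Oct 7→Dana, Oct 8→Delgado+Gallo, Oct 9→Gallo+Abara, Oct 10→Dana, Oct 11→Fong, Oct 12→Fong, Oct 13→Okafor+Wu, Oct 14→Wu.
Loads: Dana 2, Fong 2, Okafor 2, Wu 2, Delgado 2, Gallo 2, Abara 1 — all ≤ 2.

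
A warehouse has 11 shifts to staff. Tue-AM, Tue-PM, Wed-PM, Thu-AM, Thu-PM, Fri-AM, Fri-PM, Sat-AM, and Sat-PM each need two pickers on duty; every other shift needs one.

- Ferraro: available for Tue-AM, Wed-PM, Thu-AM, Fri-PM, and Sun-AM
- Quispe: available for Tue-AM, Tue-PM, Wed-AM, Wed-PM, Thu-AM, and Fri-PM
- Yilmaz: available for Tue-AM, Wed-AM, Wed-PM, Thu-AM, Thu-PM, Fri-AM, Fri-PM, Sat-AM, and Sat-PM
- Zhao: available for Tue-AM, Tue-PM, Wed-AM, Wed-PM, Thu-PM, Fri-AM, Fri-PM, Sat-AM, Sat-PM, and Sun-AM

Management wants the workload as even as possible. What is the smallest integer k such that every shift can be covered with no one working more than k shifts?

5

With 4 pickers and 20 worker-slots to fill, someone must work at least ⌈20/4⌉ = 5 shifts, so k ≥ 5.
k = 5 works: Tue-AM→Ferraro+Quispe, Tue-PM→Quispe+Zhao, Wed-AM→Quispe, Wed-PM→Ferraro+Quispe, Thu-AM→Ferraro+Quispe, Thu-PM→Yilmaz+Zhao, Fri-AM→Yilmaz+Zhao, Fri-PM→Ferraro+Yilmaz, Sat-AM→Yilmaz+Zhao, Sat-PM→Yilmaz+Zhao, Sun-AM→Ferraro.
Loads: Ferraro 5, Quispe 5, Yilmaz 5, Zhao 5 — all ≤ 5.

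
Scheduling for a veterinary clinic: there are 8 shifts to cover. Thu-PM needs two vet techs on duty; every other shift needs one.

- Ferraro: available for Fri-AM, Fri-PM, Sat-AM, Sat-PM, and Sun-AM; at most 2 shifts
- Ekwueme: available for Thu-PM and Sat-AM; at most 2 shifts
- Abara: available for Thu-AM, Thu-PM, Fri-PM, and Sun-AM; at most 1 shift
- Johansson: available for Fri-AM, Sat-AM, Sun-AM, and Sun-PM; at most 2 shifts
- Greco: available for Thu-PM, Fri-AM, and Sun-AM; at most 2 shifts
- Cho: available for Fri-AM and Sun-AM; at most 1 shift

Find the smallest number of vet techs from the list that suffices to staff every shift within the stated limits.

5

9 slots to fill and no one can take more than 2, so at least ⌈9/2⌉ = 5 vet techs are needed.
Ferraro, Ekwueme, Abara, Johansson, and Greco alone can cover everything: Thu-AM→Abara, Thu-PM→Ekwueme+Greco, Fri-AM→Johansson, Fri-PM→Ferraro, Sat-AM→Ekwueme, Sat-PM→Ferraro, Sun-AM→Greco, Sun-PM→Johansson.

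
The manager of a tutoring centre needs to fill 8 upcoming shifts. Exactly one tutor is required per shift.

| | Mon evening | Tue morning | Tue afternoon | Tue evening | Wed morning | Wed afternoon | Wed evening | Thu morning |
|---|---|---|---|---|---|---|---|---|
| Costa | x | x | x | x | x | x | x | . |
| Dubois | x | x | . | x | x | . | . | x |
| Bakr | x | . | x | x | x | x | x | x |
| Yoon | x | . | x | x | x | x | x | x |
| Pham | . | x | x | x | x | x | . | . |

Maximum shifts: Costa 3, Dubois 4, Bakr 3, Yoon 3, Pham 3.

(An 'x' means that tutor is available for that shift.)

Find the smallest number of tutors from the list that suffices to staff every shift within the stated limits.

3

8 slots to fill and no one can take more than 4, so at least ⌈8/4⌉ = 2 tutors are needed.
Any 2 tutors together have capacity at most 4+3 = 7 < 8 slots, so 2 can never suffice.
Costa, Dubois, and Bakr alone can cover everything: Mon evening→Dubois, Tue morning→Costa, Tue afternoon→Costa, Tue evening→Dubois, Wed morning→Dubois, Wed afternoon→Costa, Wed evening→Bakr, Thu morning→Dubois.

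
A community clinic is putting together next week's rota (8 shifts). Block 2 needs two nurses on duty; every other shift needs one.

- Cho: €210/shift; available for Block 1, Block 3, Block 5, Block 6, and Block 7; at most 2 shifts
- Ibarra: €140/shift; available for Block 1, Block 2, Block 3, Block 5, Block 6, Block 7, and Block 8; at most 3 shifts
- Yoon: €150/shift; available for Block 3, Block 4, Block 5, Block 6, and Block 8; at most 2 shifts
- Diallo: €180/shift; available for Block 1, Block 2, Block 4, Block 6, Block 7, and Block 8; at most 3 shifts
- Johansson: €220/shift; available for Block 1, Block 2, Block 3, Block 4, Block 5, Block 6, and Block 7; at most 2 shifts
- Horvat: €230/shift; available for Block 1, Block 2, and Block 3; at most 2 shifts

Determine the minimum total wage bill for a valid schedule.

Picking the cheapest available nurse for each shift independently would cost €1310, but that ignores the shift limits.
An optimal schedule: Block 1→Diallo, Block 2→Ibarra+Diallo, Block 3→Yoon, Block 4→Yoon, Block 5→Ibarra, Block 6→Cho, Block 7→Diallo, Block 8→Ibarra.
Total: 180 + 140 + 180 + 150 + 150 + 140 + 210 + 180 + 140 = €1470.

€1470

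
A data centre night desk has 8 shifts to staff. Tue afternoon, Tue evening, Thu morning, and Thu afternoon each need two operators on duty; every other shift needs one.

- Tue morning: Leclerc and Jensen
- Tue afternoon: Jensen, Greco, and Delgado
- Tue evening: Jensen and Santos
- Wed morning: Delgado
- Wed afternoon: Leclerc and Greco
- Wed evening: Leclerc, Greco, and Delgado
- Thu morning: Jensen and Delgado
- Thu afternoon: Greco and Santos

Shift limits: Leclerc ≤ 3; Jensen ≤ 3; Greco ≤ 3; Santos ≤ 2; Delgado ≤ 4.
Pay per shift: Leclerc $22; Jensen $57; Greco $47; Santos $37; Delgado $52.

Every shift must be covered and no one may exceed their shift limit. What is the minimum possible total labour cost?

Tue evening can only be covered by Jensen and Santos, so that assignment is forced.
Wed morning can only be covered by Delgado, so that assignment is forced.
Thu morning can only be covered by Jensen and Delgado, so that assignment is forced.
Picking the cheapest available operator for each shift independently would cost $504, and that bound is achievable.
An optimal schedule: Tue morning→Leclerc, Tue afternoon→Greco+Delgado, Tue evening→Santos+Jensen, Wed morning→Delgado, Wed afternoon→Leclerc, Wed evening→Leclerc, Thu morning→Delgado+Jensen, Thu afternoon→Santos+Greco.
Total: 22 + 47 + 52 + 37 + 57 + 52 + 22 + 22 + 52 + 57 + 37 + 47 = $504.

$504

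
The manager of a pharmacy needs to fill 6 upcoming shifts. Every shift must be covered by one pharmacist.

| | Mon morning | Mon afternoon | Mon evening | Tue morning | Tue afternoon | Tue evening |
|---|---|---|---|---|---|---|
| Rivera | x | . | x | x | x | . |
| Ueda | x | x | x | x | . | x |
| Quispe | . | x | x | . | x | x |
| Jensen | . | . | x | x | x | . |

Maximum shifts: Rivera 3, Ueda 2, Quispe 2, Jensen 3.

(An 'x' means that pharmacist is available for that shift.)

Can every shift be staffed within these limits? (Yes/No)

One valid schedule: Mon morning→Rivera, Mon afternoon→Ueda, Mon evening→Quispe, Tue morning→Rivera, Tue afternoon→Rivera, Tue evening→Ueda.
Loads: Rivera 3/3, Ueda 2/2, Quispe 1/2, Jensen 0/3 — all within limits.

Yes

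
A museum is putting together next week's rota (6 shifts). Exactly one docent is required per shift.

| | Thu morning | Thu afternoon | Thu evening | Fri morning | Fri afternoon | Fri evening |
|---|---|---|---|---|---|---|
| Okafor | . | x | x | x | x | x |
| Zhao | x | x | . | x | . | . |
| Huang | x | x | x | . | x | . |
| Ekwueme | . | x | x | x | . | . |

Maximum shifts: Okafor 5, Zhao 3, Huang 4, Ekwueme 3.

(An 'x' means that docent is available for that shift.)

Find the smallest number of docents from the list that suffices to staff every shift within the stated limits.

2

6 slots to fill and no one can take more than 5, so at least ⌈6/5⌉ = 2 docents are needed.
Okafor and Zhao alone can cover everything: Thu morning→Zhao, Thu afternoon→Okafor, Thu evening→Okafor, Fri morning→Okafor, Fri afternoon→Okafor, Fri evening→Okafor.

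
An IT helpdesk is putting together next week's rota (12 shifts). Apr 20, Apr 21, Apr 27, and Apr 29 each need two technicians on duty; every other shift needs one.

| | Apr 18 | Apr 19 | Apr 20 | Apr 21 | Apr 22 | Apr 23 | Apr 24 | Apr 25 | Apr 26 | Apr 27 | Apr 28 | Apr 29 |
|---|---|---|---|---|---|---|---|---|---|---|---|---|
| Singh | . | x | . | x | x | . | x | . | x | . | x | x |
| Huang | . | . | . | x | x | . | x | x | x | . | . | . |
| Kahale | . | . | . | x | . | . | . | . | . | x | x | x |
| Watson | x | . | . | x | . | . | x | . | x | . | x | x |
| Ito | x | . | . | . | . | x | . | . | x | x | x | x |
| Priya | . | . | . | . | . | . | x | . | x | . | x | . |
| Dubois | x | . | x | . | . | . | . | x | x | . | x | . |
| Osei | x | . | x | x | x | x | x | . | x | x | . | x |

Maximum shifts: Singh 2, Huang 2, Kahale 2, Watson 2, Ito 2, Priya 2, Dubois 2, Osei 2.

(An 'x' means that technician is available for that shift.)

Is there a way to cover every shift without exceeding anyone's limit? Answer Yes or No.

Yes

Apr 19 can only be covered by Singh, so that assignment is forced.
Apr 20 can only be covered by Dubois and Osei, so that assignment is forced.
One valid schedule: Apr 18→Watson, Apr 19→Singh, Apr 20→Dubois+Osei, Apr 21→Huang+Kahale, Apr 22→Singh, Apr 23→Ito, Apr 24→Priya, Apr 25→Huang, Apr 26→Dubois, Apr 27→Kahale+Ito, Apr 28→Priya, Apr 29→Watson+Osei.
Loads: Singh 2/2, Huang 2/2, Kahale 2/2, Watson 2/2, Ito 2/2, Priya 2/2, Dubois 2/2, Osei 2/2 — all within limits.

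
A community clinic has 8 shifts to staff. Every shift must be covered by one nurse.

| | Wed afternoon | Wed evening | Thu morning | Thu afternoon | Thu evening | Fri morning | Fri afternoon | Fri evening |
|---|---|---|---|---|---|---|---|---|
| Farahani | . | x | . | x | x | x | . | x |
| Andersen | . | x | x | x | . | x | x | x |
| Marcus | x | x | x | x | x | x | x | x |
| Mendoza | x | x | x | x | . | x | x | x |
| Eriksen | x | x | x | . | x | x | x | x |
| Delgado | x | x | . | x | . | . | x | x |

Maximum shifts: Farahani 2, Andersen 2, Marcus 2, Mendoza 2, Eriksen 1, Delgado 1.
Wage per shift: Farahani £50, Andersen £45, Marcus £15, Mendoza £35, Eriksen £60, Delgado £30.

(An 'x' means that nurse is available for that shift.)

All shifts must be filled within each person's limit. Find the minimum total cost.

£270

Picking the cheapest available nurse for each shift independently would cost £120, but that ignores the shift limits.
An optimal schedule: Wed afternoon→Marcus, Wed evening→Andersen, Thu morning→Mendoza, Thu afternoon→Delgado, Thu evening→Marcus, Fri morning→Mendoza, Fri afternoon→Andersen, Fri evening→Farahani.
Total: 15 + 45 + 35 + 30 + 15 + 35 + 45 + 50 = £270.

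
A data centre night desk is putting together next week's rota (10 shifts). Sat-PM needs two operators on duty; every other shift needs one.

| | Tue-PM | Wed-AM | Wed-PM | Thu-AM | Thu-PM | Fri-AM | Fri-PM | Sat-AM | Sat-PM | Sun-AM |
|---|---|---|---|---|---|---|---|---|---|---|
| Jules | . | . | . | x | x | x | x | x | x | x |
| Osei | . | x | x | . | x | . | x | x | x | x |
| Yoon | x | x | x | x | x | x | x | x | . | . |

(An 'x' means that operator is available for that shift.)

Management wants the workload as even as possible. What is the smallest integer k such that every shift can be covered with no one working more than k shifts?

With 3 operators and 11 worker-slots to fill, someone must work at least ⌈11/3⌉ = 4 shifts, so k ≥ 4.
k = 4 works: Tue-PM→Yoon, Wed-AM→Osei, Wed-PM→Osei, Thu-AM→Jules, Thu-PM→Osei, Fri-AM→Jules, Fri-PM→Yoon, Sat-AM→Yoon, Sat-PM→Jules+Osei, Sun-AM→Jules.
Loads: Jules 4, Osei 4, Yoon 3 — all ≤ 4.

4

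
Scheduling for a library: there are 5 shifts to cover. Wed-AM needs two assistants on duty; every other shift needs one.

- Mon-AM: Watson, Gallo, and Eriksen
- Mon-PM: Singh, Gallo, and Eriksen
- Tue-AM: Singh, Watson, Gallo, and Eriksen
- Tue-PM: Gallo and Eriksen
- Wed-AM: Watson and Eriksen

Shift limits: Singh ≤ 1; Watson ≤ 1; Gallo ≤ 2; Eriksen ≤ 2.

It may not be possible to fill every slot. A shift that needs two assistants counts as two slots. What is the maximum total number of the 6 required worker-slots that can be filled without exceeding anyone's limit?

Total capacity across all assistants is 1+1+2+2 = 6, and 6 slots are needed, so at most 6 can be filled.
An assignment achieving 6: Mon-AM→Gallo, Mon-PM→Singh, Tue-AM→Eriksen, Tue-PM→Gallo, Wed-AM→Watson+Eriksen.
Loads: Singh 1/1, Watson 1/1, Gallo 2/2, Eriksen 2/2.

6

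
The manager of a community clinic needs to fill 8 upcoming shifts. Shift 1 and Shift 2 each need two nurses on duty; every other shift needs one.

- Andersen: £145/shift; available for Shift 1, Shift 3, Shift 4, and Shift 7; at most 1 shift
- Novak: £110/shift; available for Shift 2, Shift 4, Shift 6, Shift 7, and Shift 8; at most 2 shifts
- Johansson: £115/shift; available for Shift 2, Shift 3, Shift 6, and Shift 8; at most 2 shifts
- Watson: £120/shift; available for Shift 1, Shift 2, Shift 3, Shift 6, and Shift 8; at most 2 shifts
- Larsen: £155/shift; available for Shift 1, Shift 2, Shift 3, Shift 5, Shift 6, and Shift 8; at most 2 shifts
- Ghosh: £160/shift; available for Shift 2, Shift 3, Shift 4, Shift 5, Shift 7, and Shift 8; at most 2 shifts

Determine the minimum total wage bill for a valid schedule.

Picking the cheapest available nurse for each shift independently would cost £1200, but that ignores the shift limits.
An optimal schedule: Shift 1→Andersen+Watson, Shift 2→Larsen+Ghosh, Shift 3→Johansson, Shift 4→Novak, Shift 5→Larsen, Shift 6→Johansson, Shift 7→Novak, Shift 8→Watson.
Total: 145 + 120 + 155 + 160 + 115 + 110 + 155 + 115 + 110 + 120 = £1305.

£1305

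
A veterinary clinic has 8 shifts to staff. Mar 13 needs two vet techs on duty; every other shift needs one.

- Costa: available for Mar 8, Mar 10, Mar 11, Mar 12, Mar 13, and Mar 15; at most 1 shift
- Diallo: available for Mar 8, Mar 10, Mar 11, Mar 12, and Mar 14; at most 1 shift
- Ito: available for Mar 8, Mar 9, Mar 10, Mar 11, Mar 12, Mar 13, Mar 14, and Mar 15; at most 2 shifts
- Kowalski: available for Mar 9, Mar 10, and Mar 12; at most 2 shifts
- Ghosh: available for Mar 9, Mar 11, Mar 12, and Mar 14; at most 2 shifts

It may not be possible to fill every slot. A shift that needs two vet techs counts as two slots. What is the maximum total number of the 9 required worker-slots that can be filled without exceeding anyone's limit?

8

Total capacity across all vet techs is 1+1+2+2+2 = 8, and 9 slots are needed, so at most 8 can be filled.
An assignment achieving 8: Mar 8→Diallo, Mar 9→Kowalski, Mar 10→Kowalski, Mar 11→Ghosh, Mar 13→Costa+Ito, Mar 14→Ghosh, Mar 15→Ito.
Loads: Costa 1/1, Diallo 1/1, Ito 2/2, Kowalski 2/2, Ghosh 2/2.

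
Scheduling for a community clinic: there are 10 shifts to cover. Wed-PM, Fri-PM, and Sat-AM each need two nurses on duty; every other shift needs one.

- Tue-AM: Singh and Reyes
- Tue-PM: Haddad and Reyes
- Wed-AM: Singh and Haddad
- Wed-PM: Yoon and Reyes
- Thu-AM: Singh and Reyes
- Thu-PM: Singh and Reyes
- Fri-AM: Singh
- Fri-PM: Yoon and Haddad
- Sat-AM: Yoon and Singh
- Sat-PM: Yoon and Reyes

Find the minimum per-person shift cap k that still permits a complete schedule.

With 4 nurses and 13 worker-slots to fill, someone must work at least ⌈13/4⌉ = 4 shifts, so k ≥ 4.
k = 4 works: Tue-AM→Singh, Tue-PM→Haddad, Wed-AM→Singh, Wed-PM→Yoon+Reyes, Thu-AM→Reyes, Thu-PM→Reyes, Fri-AM→Singh, Fri-PM→Yoon+Haddad, Sat-AM→Yoon+Singh, Sat-PM→Yoon.
Loads: Yoon 4, Singh 4, Haddad 2, Reyes 3 — all ≤ 4.

4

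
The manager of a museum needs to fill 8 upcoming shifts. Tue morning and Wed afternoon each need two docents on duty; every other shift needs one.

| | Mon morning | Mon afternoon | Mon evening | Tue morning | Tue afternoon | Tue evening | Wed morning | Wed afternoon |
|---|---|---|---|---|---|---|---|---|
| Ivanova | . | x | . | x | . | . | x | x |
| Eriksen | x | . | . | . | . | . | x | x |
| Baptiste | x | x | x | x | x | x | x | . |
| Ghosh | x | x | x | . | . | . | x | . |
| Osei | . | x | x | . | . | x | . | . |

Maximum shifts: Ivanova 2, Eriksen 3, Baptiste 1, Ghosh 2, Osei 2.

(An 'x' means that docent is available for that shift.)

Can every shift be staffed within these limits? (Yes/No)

No

Total capacity is 10 and 10 slots are needed, so capacity alone doesn't rule it out.
Shifts {Tue morning, Tue afternoon} need 3 worker-slots in total, but the docents available for any of those shifts (Ivanova and Baptiste) can supply at most 2 among them. So no valid schedule exists.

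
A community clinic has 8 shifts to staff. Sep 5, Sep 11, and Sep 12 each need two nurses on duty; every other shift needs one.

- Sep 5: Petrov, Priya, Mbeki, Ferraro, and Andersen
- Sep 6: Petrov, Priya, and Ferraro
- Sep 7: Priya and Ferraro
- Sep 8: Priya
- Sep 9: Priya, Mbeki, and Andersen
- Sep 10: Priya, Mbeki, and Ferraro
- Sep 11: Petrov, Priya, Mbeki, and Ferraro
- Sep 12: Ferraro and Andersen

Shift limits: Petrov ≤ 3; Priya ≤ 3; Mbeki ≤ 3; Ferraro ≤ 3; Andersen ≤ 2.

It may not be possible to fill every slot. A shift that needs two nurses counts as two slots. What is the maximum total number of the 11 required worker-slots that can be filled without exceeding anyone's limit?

11

Total capacity across all nurses is 3+3+3+3+2 = 14, and 11 slots are needed, so at most 11 can be filled.
An assignment achieving 11: Sep 5→Petrov+Mbeki, Sep 6→Petrov, Sep 7→Priya, Sep 8→Priya, Sep 9→Priya, Sep 10→Mbeki, Sep 11→Petrov+Mbeki, Sep 12→Ferraro+Andersen.
Loads: Petrov 3/3, Priya 3/3, Mbeki 3/3, Ferraro 1/3, Andersen 1/2.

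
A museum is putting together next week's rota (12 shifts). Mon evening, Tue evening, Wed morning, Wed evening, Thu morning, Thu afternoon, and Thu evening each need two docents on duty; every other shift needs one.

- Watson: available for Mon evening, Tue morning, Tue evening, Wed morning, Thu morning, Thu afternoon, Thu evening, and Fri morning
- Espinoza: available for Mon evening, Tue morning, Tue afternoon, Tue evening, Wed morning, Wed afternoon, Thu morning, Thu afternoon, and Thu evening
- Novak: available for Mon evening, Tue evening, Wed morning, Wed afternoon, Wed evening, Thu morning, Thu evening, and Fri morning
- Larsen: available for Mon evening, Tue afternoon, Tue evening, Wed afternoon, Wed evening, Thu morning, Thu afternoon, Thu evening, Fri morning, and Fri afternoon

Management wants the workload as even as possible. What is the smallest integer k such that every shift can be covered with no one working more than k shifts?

5

With 4 docents and 19 worker-slots to fill, someone must work at least ⌈19/4⌉ = 5 shifts, so k ≥ 5.
k = 5 works: Mon evening→Watson+Espinoza, Tue morning→Watson, Tue afternoon→Espinoza, Tue evening→Novak+Larsen, Wed morning→Watson+Espinoza, Wed afternoon→Espinoza, Wed evening→Novak+Larsen, Thu morning→Novak+Larsen, Thu afternoon→Watson+Espinoza, Thu evening→Novak+Larsen, Fri morning→Watson, Fri afternoon→Larsen.
Loads: Watson 5, Espinoza 5, Novak 4, Larsen 5 — all ≤ 5.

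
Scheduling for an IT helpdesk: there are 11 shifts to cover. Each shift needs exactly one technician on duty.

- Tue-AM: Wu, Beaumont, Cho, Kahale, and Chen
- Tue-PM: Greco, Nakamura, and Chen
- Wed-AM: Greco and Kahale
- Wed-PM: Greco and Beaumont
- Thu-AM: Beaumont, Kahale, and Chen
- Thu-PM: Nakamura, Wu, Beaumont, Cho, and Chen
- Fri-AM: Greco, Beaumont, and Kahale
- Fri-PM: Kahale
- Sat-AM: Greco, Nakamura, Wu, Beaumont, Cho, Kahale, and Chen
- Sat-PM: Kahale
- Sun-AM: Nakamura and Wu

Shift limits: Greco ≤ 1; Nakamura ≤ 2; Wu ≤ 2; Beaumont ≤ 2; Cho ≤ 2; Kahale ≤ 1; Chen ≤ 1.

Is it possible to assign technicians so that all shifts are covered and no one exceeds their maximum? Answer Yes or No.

Total capacity is 11 and 11 slots are needed, so capacity alone doesn't rule it out.
Shifts {Fri-PM, Sat-PM} need 2 worker-slots in total, but the technicians available for any of those shifts (Kahale) can supply at most 1 among them. So no valid schedule exists.

No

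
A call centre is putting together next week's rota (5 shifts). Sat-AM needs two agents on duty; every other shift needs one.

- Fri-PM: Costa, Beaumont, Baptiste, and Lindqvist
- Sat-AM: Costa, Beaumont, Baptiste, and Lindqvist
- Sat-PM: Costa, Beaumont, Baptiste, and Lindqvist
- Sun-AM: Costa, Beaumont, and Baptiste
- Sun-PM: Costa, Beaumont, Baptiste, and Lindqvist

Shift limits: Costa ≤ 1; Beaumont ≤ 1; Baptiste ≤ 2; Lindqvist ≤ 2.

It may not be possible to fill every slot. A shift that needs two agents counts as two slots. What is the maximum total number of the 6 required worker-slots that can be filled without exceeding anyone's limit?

Total capacity across all agents is 1+1+2+2 = 6, and 6 slots are needed, so at most 6 can be filled.
An assignment achieving 6: Fri-PM→Beaumont, Sat-AM→Baptiste+Lindqvist, Sat-PM→Baptiste, Sun-AM→Costa, Sun-PM→Lindqvist.
Loads: Costa 1/1, Beaumont 1/1, Baptiste 2/2, Lindqvist 2/2.

6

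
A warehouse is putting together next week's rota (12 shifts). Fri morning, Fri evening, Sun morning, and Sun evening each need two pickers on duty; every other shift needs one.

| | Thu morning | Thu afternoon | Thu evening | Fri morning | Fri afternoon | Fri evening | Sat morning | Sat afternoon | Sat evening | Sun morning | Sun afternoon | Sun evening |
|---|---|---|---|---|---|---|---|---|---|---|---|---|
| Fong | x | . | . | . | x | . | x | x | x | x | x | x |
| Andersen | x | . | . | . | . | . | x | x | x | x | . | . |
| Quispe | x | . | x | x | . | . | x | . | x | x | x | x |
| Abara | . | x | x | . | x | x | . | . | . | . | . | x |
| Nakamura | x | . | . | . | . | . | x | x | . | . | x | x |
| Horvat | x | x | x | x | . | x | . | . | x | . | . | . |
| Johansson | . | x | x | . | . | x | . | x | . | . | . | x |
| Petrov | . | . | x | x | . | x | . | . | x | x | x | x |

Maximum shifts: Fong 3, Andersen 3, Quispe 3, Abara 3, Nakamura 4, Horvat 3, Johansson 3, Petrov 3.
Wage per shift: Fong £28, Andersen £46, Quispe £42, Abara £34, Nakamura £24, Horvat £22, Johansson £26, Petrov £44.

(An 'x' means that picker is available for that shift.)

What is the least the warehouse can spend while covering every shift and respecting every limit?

£442

Picking the cheapest available picker for each shift independently would cost £420, but that ignores the shift limits.
An optimal schedule: Thu morning→Horvat, Thu afternoon→Horvat, Thu evening→Johansson, Fri morning→Horvat+Quispe, Fri afternoon→Fong, Fri evening→Johansson+Abara, Sat morning→Nakamura, Sat afternoon→Nakamura, Sat evening→Fong, Sun morning→Fong+Quispe, Sun afternoon→Nakamura, Sun evening→Nakamura+Johansson.
Total: 22 + 22 + 26 + 22 + 42 + 28 + 26 + 34 + 24 + 24 + 28 + 28 + 42 + 24 + 24 + 26 = £442.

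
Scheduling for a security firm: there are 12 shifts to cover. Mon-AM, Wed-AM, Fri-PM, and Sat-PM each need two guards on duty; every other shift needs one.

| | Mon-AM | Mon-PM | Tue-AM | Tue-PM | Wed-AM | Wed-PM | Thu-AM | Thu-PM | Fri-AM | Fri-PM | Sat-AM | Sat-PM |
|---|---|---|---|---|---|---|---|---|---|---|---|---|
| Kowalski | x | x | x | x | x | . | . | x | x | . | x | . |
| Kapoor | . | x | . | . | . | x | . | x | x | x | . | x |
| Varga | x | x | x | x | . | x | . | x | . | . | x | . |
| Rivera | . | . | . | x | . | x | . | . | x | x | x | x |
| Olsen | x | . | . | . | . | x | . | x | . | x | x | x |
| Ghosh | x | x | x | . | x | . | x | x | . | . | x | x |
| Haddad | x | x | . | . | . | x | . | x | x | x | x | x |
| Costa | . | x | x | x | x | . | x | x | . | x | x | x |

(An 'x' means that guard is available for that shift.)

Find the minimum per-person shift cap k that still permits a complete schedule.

With 8 guards and 16 worker-slots to fill, someone must work at least ⌈16/8⌉ = 2 shifts, so k ≥ 2.
k = 2 works: Mon-AM→Olsen+Haddad, Mon-PM→Varga, Tue-AM→Kowalski, Tue-PM→Varga, Wed-AM→Kowalski+Ghosh, Wed-PM→Kapoor, Thu-AM→Ghosh, Thu-PM→Olsen, Fri-AM→Kapoor, Fri-PM→Rivera+Costa, Sat-AM→Rivera, Sat-PM→Haddad+Costa.
Loads: Kowalski 2, Kapoor 2, Varga 2, Rivera 2, Olsen 2, Ghosh 2, Haddad 2, Costa 2 — all ≤ 2.

2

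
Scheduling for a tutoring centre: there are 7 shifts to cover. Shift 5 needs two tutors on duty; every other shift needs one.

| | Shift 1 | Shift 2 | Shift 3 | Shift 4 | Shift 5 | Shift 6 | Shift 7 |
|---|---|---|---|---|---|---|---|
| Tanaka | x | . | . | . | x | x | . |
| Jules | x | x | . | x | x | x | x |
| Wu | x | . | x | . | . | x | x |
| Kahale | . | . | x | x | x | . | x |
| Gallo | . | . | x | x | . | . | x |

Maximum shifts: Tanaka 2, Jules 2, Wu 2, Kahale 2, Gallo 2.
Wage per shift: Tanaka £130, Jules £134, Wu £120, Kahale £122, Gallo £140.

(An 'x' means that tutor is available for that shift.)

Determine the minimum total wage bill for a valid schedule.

Shift 2 can only be covered by Jules, so that assignment is forced.
Picking the cheapest available tutor for each shift independently would cost £988, but that ignores the shift limits.
An optimal schedule: Shift 1→Tanaka, Shift 2→Jules, Shift 3→Wu, Shift 4→Jules, Shift 5→Tanaka+Kahale, Shift 6→Wu, Shift 7→Kahale.
Total: 130 + 134 + 120 + 134 + 130 + 122 + 120 + 122 = £1012.

£1012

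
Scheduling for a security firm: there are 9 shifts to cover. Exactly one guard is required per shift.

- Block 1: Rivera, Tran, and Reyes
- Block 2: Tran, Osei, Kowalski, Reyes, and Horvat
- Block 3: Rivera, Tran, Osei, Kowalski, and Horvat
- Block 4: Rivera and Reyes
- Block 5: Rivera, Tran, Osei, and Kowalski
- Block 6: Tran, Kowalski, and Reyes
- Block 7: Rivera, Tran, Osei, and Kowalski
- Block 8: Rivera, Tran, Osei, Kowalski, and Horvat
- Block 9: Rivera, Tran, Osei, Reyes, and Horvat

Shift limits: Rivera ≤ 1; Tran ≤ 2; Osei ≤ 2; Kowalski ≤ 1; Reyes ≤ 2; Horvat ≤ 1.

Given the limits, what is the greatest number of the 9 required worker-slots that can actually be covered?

Total capacity across all guards is 1+2+2+1+2+1 = 9, and 9 slots are needed, so at most 9 can be filled.
An assignment achieving 9: Block 1→Tran, Block 2→Reyes, Block 3→Kowalski, Block 4→Rivera, Block 5→Osei, Block 6→Tran, Block 7→Osei, Block 8→Horvat, Block 9→Reyes.
Loads: Rivera 1/1, Tran 2/2, Osei 2/2, Kowalski 1/1, Reyes 2/2, Horvat 1/1.

9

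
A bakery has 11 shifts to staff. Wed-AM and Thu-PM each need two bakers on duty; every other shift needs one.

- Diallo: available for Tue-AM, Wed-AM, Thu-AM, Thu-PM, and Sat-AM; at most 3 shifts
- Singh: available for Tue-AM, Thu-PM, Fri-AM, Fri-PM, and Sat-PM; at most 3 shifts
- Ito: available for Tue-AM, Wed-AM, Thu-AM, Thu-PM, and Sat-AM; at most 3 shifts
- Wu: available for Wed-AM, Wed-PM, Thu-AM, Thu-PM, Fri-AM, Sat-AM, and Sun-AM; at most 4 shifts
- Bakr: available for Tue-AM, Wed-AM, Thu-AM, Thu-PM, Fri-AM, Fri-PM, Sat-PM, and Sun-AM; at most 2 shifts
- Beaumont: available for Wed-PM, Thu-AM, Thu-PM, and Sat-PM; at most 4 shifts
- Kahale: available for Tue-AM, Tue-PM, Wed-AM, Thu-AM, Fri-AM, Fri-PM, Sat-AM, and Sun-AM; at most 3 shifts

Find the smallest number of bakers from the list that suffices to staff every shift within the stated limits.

4

13 slots to fill and no one can take more than 4, so at least ⌈13/4⌉ = 4 bakers are needed.
Diallo, Singh, Wu, and Kahale alone can cover everything: Tue-AM→Diallo, Tue-PM→Kahale, Wed-AM→Diallo+Wu, Wed-PM→Wu, Thu-AM→Diallo, Thu-PM→Singh+Wu, Fri-AM→Kahale, Fri-PM→Singh, Sat-AM→Kahale, Sat-PM→Singh, Sun-AM→Wu.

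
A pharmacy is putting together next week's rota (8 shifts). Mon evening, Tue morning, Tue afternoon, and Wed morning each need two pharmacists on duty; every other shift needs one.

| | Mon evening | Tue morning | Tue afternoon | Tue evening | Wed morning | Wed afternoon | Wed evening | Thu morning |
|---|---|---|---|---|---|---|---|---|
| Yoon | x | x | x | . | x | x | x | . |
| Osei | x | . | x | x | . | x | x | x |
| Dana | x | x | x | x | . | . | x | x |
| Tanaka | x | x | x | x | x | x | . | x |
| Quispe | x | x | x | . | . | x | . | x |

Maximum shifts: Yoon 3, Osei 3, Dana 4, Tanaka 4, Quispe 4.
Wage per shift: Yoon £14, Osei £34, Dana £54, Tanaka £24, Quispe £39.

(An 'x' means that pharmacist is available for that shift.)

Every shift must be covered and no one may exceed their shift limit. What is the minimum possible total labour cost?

Wed morning can only be covered by Yoon and Tanaka, so that assignment is forced.
Picking the cheapest available pharmacist for each shift independently would cost £228, but that ignores the shift limits.
An optimal schedule: Mon evening→Tanaka+Osei, Tue morning→Tanaka+Quispe, Tue afternoon→Osei+Quispe, Tue evening→Tanaka, Wed morning→Yoon+Tanaka, Wed afternoon→Yoon, Wed evening→Yoon, Thu morning→Osei.
Total: 24 + 34 + 24 + 39 + 34 + 39 + 24 + 14 + 24 + 14 + 14 + 34 = £318.

£318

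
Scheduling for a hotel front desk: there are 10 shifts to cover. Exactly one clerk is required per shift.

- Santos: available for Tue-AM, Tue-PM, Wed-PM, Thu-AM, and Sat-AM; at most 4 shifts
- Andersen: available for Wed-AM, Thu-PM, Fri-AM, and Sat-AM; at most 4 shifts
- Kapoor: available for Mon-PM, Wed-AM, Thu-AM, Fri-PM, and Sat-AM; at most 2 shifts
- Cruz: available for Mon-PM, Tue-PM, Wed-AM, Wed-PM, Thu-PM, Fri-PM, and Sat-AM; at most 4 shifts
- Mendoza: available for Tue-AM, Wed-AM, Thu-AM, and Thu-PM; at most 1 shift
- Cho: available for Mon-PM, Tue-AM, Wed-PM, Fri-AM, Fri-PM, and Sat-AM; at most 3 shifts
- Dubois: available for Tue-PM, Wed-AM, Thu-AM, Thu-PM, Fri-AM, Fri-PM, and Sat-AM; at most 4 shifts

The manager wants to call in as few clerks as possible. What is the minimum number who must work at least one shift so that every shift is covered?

10 slots to fill and no one can take more than 4, so at least ⌈10/4⌉ = 3 clerks are needed.
Santos, Andersen, and Kapoor alone can cover everything: Mon-PM→Kapoor, Tue-AM→Santos, Tue-PM→Santos, Wed-AM→Andersen, Wed-PM→Santos, Thu-AM→Santos, Thu-PM→Andersen, Fri-AM→Andersen, Fri-PM→Kapoor, Sat-AM→Andersen.

3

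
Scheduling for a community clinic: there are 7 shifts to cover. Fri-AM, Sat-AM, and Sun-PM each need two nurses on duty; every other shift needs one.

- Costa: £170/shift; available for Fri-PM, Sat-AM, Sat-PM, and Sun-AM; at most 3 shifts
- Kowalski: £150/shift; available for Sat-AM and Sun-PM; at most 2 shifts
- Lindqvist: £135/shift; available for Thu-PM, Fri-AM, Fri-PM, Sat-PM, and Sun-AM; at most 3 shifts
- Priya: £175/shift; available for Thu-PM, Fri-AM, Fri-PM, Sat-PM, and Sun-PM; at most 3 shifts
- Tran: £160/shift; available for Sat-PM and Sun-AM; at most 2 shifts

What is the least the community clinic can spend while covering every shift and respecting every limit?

Fri-AM can only be covered by Lindqvist and Priya, so that assignment is forced.
Sat-AM can only be covered by Costa and Kowalski, so that assignment is forced.
Sun-PM can only be covered by Kowalski and Priya, so that assignment is forced.
Picking the cheapest available nurse for each shift independently would cost £1495, but that ignores the shift limits.
An optimal schedule: Thu-PM→Lindqvist, Fri-AM→Lindqvist+Priya, Fri-PM→Lindqvist, Sat-AM→Kowalski+Costa, Sat-PM→Tran, Sun-AM→Tran, Sun-PM→Kowalski+Priya.
Total: 135 + 135 + 175 + 135 + 150 + 170 + 160 + 160 + 150 + 175 = £1545.

£1545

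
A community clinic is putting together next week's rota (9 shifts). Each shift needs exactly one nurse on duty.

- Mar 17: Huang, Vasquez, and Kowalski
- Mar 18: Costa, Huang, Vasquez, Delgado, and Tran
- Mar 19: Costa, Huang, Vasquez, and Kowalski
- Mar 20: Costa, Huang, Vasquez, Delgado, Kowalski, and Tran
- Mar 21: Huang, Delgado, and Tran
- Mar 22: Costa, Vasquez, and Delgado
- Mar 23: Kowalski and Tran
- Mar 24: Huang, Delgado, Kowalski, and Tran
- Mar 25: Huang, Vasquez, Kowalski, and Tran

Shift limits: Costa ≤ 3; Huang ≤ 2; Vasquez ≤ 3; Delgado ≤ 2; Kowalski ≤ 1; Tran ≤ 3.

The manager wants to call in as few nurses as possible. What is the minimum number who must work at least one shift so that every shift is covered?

9 slots to fill and no one can take more than 3, so at least ⌈9/3⌉ = 3 nurses are needed.
Costa, Vasquez, and Tran alone can cover everything: Mar 17→Vasquez, Mar 18→Costa, Mar 19→Costa, Mar 20→Vasquez, Mar 21→Tran, Mar 22→Costa, Mar 23→Tran, Mar 24→Tran, Mar 25→Vasquez.

3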